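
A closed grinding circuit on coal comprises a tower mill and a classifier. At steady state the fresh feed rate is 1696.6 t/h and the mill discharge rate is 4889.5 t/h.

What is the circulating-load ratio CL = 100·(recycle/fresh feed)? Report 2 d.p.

Discharge = new feed + return, hence
R = M − F = 4889.5 − 1696.6 = 3192.9 t/h
CL = 100·R/F = 100·3192.9/1696.6 = 188.19 %

CL = 188.19 %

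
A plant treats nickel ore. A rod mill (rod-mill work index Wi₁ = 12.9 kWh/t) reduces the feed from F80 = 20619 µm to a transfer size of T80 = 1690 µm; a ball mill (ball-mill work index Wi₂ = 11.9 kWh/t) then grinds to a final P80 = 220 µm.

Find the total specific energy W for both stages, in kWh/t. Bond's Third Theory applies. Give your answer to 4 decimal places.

W = 7.3679 kWh/t

Bond:  W = 10 Wi (1/√P − 1/√F)
Stage 1 (20619→1690 µm, Wi₁=12.9): W₁ = 10·12.9·(0.024325 − 0.006964) = 2.2396 kWh/t
Stage 2 (1690→220 µm, Wi₂=11.9): W₂ = 10·11.9·(0.067420 − 0.024325) = 5.1283 kWh/t
W = W₁ + W₂ = 2.2396 + 5.1283 = 7.3679 kWh/t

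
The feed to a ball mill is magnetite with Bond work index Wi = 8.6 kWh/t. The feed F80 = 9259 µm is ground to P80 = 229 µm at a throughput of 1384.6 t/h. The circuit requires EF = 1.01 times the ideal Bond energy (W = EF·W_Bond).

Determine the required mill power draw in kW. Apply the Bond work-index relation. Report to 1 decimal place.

W = 10·Wi·[P80^(−½) − F80^(−½)]
W = 10·8.6·(1/√229 − 1/√9259) = 10·8.6·(0.055689) = 4.7893 kWh/t
Corrected W = EF·W_Bond = 1.01·4.7893 = 4.8372 kWh/t
P_mill = W·ṁ = 4.8372·1384.6 = 6697.6 kW

P = 6697.6 kW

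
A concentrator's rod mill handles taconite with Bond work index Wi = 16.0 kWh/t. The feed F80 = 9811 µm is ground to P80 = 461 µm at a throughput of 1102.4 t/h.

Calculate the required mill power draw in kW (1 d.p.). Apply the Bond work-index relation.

W = 10 Wi / √P80 − 10 Wi / √F80
W = 10·16.0·(1/√461 − 1/√9811) = 10·16.0·(0.036479) = 5.8366 kWh/t
P = W·T = 5.8366·1102.4 = 6434.3 kW

P = 6434.3 kW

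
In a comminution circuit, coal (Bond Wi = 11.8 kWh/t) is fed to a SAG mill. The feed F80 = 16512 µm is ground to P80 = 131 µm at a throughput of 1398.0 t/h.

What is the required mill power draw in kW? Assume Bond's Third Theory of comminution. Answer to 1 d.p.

P = 13129.2 kW

W = 10 Wi (1/√P80 − 1/√F80)  [Bond]
W = 10·11.8·(1/√131 − 1/√16512) = 10·11.8·(0.079588) = 9.3914 kWh/t
P_mill = W·ṁ = 9.3914·1398.0 = 13129.2 kW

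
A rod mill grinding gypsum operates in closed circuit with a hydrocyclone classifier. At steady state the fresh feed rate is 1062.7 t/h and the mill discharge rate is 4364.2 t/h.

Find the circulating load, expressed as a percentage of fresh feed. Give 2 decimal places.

CL = 310.67 %

Mill node: discharge = fresh + recycle.
R = M − F = 4364.2 − 1062.7 = 3301.5 t/h
CL = 100·R/F = 100·3301.5/1062.7 = 310.67 %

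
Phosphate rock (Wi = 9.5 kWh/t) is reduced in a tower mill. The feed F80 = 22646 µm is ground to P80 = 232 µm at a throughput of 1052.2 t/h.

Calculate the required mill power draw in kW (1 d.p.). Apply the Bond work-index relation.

W = 10 Wi / √P80 − 10 Wi / √F80
W = 10·9.5·(1/√232 − 1/√22646) = 10·9.5·(0.059008) = 5.6058 kWh/t
Power = W × throughput = 5.6058 kWh/t × 1052.2 t/h = 5898.4 kW

P = 5898.4 kW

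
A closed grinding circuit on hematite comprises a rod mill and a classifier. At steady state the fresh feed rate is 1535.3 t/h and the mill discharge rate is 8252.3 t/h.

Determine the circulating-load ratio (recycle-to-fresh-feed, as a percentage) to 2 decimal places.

CL = 437.50 %

Steady state: M = F + R.
R = M − F = 8252.3 − 1535.3 = 6717.0 t/h
CL = 100·R/F = 100·6717.0/1535.3 = 437.50 %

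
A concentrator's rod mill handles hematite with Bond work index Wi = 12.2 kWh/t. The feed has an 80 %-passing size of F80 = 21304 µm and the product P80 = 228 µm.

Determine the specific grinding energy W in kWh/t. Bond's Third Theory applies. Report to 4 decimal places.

W = 7.2438 kWh/t

W_Bond = 10·Wi·(1/√P₈₀ − 1/√F₈₀)
1/√228 = 0.066227;  1/√21304 = 0.006851
W = 10·12.2·(0.066227 − 0.006851) = 7.2438 kWh/t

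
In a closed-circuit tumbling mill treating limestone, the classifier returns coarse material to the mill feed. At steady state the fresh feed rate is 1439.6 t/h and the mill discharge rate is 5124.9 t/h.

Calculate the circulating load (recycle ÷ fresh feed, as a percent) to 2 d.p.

Mill node: discharge = fresh + recycle.
R = M − F = 5124.9 − 1439.6 = 3685.3 t/h
CL = 100·R/F = 100·3685.3/1439.6 = 255.99 %

CL = 255.99 %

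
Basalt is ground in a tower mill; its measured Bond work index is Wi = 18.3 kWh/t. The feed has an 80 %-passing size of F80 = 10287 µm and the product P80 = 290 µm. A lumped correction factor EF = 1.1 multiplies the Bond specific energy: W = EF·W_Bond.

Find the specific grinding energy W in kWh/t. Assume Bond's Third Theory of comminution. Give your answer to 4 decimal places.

W = 9.8360 kWh/t

Bond:  W = 10 Wi (1/√P − 1/√F)
1/√290 = 0.058722;  1/√10287 = 0.009860
W = 10·18.3·(0.058722 − 0.009860) = 8.9418 kWh/t
W_actual = 1.1 × 8.9418 = 9.8360 kWh/t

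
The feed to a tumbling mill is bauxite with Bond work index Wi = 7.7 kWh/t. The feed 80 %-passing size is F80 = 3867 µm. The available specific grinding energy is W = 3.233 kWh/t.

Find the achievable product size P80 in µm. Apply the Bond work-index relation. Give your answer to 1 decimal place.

W = 10·Wi·[P80^(−½) − F80^(−½)]
P80^-0.5 = F80^-0.5 + W/(10 Wi)
  = 3.2330/(10·7.7) + 1/√3867 = 0.041987 + 0.016081 = 0.058068
P80 = (1/0.058068)² = 17.2212² = 296.57 µm

P80 = 296.6 µm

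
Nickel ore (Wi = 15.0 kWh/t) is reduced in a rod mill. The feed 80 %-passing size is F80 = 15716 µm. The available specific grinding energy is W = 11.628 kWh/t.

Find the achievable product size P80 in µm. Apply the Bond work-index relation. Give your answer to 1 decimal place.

Bond: W = 10·Wi·(1/√P80 − 1/√F80)
⇒ 1/√P80 = W/(10 Wi) + 1/√F80
  = 11.6280/(10·15.0) + 1/√15716 = 0.077520 + 0.007977 = 0.085497
P80 = (1/0.085497)² = 11.6963² = 136.80 µm

P80 = 136.8 µm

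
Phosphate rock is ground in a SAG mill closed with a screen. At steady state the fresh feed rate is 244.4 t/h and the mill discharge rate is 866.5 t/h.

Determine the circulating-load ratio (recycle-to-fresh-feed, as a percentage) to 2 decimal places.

M = F + R at steady state, so:
R = M − F = 866.5 − 244.4 = 622.1 t/h
CL = 100·R/F = 100·622.1/244.4 = 254.54 %

CL = 254.54 %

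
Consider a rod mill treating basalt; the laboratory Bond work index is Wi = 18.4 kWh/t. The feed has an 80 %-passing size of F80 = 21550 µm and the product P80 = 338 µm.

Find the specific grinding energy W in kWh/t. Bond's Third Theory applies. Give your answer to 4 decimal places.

W = 8.7549 kWh/t

W_Bond = 10·Wi·(1/√P₈₀ − 1/√F₈₀)
1/√338 = 0.054393;  1/√21550 = 0.006812
W = 10·18.4·(0.054393 − 0.006812) = 8.7549 kWh/t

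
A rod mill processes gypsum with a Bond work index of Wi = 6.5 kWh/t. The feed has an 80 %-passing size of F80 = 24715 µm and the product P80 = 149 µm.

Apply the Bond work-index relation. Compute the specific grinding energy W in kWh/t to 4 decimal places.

W = 10 Wi / √P80 − 10 Wi / √F80
1/√149 = 0.081923;  1/√24715 = 0.006361
W = 10·6.5·(0.081923 − 0.006361) = 4.9115 kWh/t

W = 4.9115 kWh/t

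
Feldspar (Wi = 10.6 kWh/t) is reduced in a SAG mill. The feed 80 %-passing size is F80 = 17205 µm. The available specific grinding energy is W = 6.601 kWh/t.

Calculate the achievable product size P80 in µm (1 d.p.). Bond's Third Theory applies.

P80 = 204.7 µm

W = 10 Wi / √P80 − 10 Wi / √F80
P80^(−½) = W/(10 Wi) + F80^(−½)
  = 6.6010/(10·10.6) + 1/√17205 = 0.062274 + 0.007624 = 0.069897
P80 = (1/0.069897)² = 14.3067² = 204.68 µm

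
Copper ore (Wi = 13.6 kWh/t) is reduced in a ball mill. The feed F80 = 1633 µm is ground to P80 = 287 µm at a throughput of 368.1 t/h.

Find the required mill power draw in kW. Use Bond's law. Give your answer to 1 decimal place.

W = 10 Wi / √P80 − 10 Wi / √F80
W = 10·13.6·(1/√287 − 1/√1633) = 10·13.6·(0.034282) = 4.6624 kWh/t
P_mill = W·ṁ = 4.6624·368.1 = 1716.2 kW

P = 1716.2 kW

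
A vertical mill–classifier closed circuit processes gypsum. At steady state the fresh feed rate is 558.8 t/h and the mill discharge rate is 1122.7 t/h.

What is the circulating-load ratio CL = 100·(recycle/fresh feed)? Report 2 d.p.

CL = 100.91 %

Mill node: discharge = fresh + recycle.
R = M − F = 1122.7 − 558.8 = 563.9 t/h
CL = 100·R/F = 100·563.9/558.8 = 100.91 %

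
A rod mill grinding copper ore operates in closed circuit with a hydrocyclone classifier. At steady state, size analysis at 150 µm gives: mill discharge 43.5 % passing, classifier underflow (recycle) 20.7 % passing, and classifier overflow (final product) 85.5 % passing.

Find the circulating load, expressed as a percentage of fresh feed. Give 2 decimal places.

Two-product formula at 150 µm:
Fd + Rd = Ru + Fo ⇒ R/F = (o−d)/(d−u)
r = (85.5 − 43.5)/(43.5 − 20.7) = 42.0/22.8 = 1.8421
CL = 100·r = 184.21 %

CL = 184.21 %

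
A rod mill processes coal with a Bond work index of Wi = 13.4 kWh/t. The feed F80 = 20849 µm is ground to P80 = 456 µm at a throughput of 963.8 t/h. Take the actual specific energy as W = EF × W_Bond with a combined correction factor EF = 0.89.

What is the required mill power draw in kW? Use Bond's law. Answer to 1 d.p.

P = 4586.6 kW

Bond: W = 10·Wi·(1/√P80 − 1/√F80)
W = 10·13.4·(1/√456 − 1/√20849) = 10·13.4·(0.039904) = 5.3471 kWh/t
W_actual = 0.89 × 5.3471 = 4.7589 kWh/t
P_mill = W·ṁ = 4.7589·963.8 = 4586.6 kW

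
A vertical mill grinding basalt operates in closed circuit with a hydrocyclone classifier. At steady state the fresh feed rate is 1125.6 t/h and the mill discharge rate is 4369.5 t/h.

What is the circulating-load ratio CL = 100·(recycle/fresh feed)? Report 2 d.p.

M = F + R at steady state, so:
R = M − F = 4369.5 − 1125.6 = 3243.9 t/h
CL = 100·R/F = 100·3243.9/1125.6 = 288.19 %

CL = 288.19 %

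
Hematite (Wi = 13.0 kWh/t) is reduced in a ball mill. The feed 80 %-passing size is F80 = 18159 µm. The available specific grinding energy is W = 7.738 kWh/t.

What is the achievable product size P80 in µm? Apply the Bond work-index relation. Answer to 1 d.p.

W = 10 Wi (P80^-0.5 − F80^-0.5)
1/√P80 = 1/√F80 + W/(10·Wi)
  = 7.7380/(10·13.0) + 1/√18159 = 0.059523 + 0.007421 = 0.066944
P80 = (1/0.066944)² = 14.9379² = 223.14 µm

P80 = 223.1 µm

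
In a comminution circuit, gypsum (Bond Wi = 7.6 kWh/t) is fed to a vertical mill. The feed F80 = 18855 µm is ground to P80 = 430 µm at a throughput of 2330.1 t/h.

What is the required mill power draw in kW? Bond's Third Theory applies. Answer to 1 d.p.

P = 7250.3 kW

Bond: W = 10·Wi·(1/√P80 − 1/√F80)
W = 10·7.6·(1/√430 − 1/√18855) = 10·7.6·(0.040942) = 3.1116 kWh/t
Power = W × throughput = 3.1116 kWh/t × 2330.1 t/h = 7250.3 kW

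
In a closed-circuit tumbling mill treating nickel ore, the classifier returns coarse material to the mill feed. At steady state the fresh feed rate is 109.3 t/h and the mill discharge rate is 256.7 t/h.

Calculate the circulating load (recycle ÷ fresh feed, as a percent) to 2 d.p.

CL = 134.86 %

Discharge = new feed + return, hence
R = M − F = 256.7 − 109.3 = 147.4 t/h
CL = 100·R/F = 100·147.4/109.3 = 134.86 %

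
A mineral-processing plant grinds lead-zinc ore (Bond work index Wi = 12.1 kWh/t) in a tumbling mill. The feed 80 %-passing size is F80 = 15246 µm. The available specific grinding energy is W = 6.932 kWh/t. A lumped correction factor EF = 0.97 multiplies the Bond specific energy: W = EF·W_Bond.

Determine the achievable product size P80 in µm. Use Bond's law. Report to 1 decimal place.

W = 10 Wi (1/√P80 − 1/√F80)  [Bond]
W_Bond = W / EF = 6.932 / 0.97 = 7.1464 kWh/t
⇒ 1/√P80 = W_Bond/(10·Wi) + 1/√F80
  = 7.1464/(10·12.1) + 1/√15246 = 0.059061 + 0.008099 = 0.067160
P80 = (1/0.067160)² = 14.8898² = 221.71 µm

P80 = 221.7 µm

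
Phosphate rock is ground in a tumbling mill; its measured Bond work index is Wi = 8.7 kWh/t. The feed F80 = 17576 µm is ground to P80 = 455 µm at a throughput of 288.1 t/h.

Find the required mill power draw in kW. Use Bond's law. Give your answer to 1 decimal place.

P = 986.0 kW

W = 10 Wi (P80^-0.5 − F80^-0.5)
W = 10·8.7·(1/√455 − 1/√17576) = 10·8.7·(0.039338) = 3.4224 kWh/t
P_mill = W·ṁ = 3.4224·288.1 = 986.0 kW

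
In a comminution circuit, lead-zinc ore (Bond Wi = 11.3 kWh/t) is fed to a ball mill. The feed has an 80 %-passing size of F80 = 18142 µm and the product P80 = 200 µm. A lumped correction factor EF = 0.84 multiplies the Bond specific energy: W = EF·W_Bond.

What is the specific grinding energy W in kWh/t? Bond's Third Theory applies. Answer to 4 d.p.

W = 6.0071 kWh/t

W_Bond = 10·Wi·(1/√P₈₀ − 1/√F₈₀)
1/√200 = 0.070711;  1/√18142 = 0.007424
W = 10·11.3·(0.070711 − 0.007424) = 7.1514 kWh/t
Apply correction: 7.1514 × 0.84 = 6.0071 kWh/t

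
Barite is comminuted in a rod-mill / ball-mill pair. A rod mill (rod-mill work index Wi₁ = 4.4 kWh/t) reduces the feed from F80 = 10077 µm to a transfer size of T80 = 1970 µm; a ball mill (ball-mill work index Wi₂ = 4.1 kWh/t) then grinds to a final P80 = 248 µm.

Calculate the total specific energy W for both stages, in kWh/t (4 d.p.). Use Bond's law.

W = 2.2328 kWh/t

W = 10 Wi / √P80 − 10 Wi / √F80
Stage 1 (10077→1970 µm, Wi₁=4.4): W₁ = 10·4.4·(0.022530 − 0.009962) = 0.5530 kWh/t
Stage 2 (1970→248 µm, Wi₂=4.1): W₂ = 10·4.1·(0.063500 − 0.022530) = 1.6798 kWh/t
W = W₁ + W₂ = 0.5530 + 1.6798 = 2.2328 kWh/t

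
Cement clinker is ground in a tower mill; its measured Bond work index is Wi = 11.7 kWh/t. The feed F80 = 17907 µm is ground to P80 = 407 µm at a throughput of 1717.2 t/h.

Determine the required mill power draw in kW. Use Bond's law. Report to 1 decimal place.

Bond: W = 10·Wi·(1/√P80 − 1/√F80)
W = 10·11.7·(1/√407 − 1/√17907) = 10·11.7·(0.042095) = 4.9251 kWh/t
Power = W × throughput = 4.9251 kWh/t × 1717.2 t/h = 8457.5 kW

P = 8457.5 kW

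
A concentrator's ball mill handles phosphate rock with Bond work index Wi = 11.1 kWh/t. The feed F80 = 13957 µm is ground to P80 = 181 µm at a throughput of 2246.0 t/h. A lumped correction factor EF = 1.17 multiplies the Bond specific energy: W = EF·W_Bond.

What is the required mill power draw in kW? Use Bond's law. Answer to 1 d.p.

W = 10 Wi / √P80 − 10 Wi / √F80
W = 10·11.1·(1/√181 − 1/√13957) = 10·11.1·(0.065865) = 7.3110 kWh/t
W_actual = 1.17 × 7.3110 = 8.5539 kWh/t
P_mill = W·ṁ = 8.5539·2246.0 = 19212.0 kW

P = 19212.0 kW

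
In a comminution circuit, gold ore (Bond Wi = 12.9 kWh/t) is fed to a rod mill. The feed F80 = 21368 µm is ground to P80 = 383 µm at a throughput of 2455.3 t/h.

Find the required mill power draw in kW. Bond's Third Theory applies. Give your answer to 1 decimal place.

P = 14017.6 kW

W = 10 Wi (1/√P80 − 1/√F80)  [Bond]
W = 10·12.9·(1/√383 − 1/√21368) = 10·12.9·(0.044257) = 5.7091 kWh/t
P = W·T = 5.7091·2455.3 = 14017.6 kW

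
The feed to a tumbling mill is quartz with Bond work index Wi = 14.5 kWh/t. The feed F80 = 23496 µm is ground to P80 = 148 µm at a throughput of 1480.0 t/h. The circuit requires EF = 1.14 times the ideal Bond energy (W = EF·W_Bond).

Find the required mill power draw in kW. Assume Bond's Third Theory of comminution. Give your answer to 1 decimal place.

P = 18513.6 kW

W = 10 Wi (1/√P80 − 1/√F80)  [Bond]
W = 10·14.5·(1/√148 − 1/√23496) = 10·14.5·(0.075676) = 10.9730 kWh/t
With EF = 1.14: W = 10.9730·1.14 = 12.5092 kWh/t
Mill draw = 12.5092 × 1480.0 = 18513.6 kW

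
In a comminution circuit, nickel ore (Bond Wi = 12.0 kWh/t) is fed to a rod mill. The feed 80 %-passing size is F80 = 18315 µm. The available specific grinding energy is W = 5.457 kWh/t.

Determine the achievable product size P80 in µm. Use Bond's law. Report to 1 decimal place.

W_Bond = 10·Wi·(1/√P₈₀ − 1/√F₈₀)
⇒ 1/√P80 = W/(10 Wi) + 1/√F80
  = 5.4570/(10·12.0) + 1/√18315 = 0.045475 + 0.007389 = 0.052864
P80 = (1/0.052864)² = 18.9164² = 357.83 µm

P80 = 357.8 µm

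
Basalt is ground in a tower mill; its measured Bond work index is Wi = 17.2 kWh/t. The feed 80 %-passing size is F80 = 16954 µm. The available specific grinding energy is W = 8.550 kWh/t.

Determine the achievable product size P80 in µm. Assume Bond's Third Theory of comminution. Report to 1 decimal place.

W = 10 Wi / √P80 − 10 Wi / √F80
P80^-0.5 = F80^-0.5 + W/(10 Wi)
  = 8.5500/(10·17.2) + 1/√16954 = 0.049709 + 0.007680 = 0.057389
P80 = (1/0.057389)² = 17.4248² = 303.62 µm

P80 = 303.6 µm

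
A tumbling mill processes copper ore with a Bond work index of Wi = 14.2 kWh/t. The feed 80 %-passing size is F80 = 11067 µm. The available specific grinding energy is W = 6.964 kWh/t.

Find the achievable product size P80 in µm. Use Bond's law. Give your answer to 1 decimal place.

P80 = 291.7 µm

W = 10 Wi (P80^-0.5 − F80^-0.5)
⇒ 1/√P80 = W/(10·Wi) + 1/√F80
  = 6.9640/(10·14.2) + 1/√11067 = 0.049042 + 0.009506 = 0.058548
P80 = (1/0.058548)² = 17.0800² = 291.73 µm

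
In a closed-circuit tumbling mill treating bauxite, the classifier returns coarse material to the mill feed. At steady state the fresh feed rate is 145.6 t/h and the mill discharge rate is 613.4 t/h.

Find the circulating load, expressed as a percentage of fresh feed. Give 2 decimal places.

Steady state: M = F + R.
R = M − F = 613.4 − 145.6 = 467.8 t/h
CL = 100·R/F = 100·467.8/145.6 = 321.29 %

CL = 321.29 %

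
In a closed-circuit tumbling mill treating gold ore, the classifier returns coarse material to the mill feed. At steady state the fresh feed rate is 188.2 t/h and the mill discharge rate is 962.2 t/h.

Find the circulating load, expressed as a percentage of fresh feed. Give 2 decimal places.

CL = 411.26 %

Mill node: discharge = fresh + recycle.
R = M − F = 962.2 − 188.2 = 774.0 t/h
CL = 100·R/F = 100·774.0/188.2 = 411.26 %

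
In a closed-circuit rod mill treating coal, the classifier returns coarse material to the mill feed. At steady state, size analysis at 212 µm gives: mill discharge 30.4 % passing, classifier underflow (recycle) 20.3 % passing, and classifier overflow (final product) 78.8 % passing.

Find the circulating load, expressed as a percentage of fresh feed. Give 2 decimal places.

CL = 479.21 %

Classifier node, passing 212 µm:
(1+r)d = ru + o → r = (o−d)/(d−u)
r = (78.8 − 30.4)/(30.4 − 20.3) = 48.4/10.1 = 4.7921
CL = 100·r = 479.21 %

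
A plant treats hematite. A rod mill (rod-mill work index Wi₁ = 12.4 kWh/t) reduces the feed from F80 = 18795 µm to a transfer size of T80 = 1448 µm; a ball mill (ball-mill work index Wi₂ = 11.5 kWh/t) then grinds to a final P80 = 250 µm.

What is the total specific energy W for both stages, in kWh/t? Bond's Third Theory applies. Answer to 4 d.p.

W = 6.6053 kWh/t

W = 10·Wi·[P80^(−½) − F80^(−½)]
Stage 1 (18795→1448 µm, Wi₁=12.4): W₁ = 10·12.4·(0.026279 − 0.007294) = 2.3542 kWh/t
Stage 2 (1448→250 µm, Wi₂=11.5): W₂ = 10·11.5·(0.063246 − 0.026279) = 4.2511 kWh/t
W = W₁ + W₂ = 2.3542 + 4.2511 = 6.6053 kWh/t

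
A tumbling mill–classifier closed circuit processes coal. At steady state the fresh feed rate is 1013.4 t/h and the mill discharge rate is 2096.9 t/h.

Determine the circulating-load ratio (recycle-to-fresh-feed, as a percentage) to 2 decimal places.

M = F + R at steady state, so:
R = M − F = 2096.9 − 1013.4 = 1083.5 t/h
CL = 100·R/F = 100·1083.5/1013.4 = 106.92 %

CL = 106.92 %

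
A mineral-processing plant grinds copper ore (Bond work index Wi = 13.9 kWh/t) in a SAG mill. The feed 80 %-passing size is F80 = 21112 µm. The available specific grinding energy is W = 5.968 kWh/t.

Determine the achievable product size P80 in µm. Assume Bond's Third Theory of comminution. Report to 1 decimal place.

W = 10·Wi·(P80^(-½) − F80^(-½))
⇒ 1/√P80 = W/(10 Wi) + 1/√F80
  = 5.9680/(10·13.9) + 1/√21112 = 0.042935 + 0.006882 = 0.049818
P80 = (1/0.049818)² = 20.0732² = 402.93 µm

P80 = 402.9 µm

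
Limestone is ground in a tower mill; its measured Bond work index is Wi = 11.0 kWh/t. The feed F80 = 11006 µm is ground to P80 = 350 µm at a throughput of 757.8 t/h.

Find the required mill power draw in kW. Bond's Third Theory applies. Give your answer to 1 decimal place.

P = 3661.1 kW

W = 10·Wi·(P80^(-½) − F80^(-½))
W = 10·11.0·(1/√350 − 1/√11006) = 10·11.0·(0.043920) = 4.8312 kWh/t
Power = W × throughput = 4.8312 kWh/t × 757.8 t/h = 3661.1 kW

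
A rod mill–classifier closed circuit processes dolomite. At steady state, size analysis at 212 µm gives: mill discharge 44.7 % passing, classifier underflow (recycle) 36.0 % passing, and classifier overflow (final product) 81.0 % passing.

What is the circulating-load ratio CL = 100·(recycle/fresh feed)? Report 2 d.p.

CL = 417.24 %

Two-product formula at 212 µm:
(1+r)·d = r·u + o ⇒ r = (o−d)/(d−u)
r = (81.0 − 44.7)/(44.7 − 36.0) = 36.3/8.7 = 4.1724
CL = 100·r = 417.24 %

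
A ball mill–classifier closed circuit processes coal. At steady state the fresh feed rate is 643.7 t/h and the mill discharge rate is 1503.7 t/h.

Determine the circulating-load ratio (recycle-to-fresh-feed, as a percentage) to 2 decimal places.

M = F + R at steady state, so:
R = M − F = 1503.7 − 643.7 = 860.0 t/h
CL = 100·R/F = 100·860.0/643.7 = 133.60 %

CL = 133.60 %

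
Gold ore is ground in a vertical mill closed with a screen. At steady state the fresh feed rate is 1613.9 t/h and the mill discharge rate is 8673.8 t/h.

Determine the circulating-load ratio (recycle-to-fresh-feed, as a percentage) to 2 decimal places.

Discharge = new feed + return, hence
R = M − F = 8673.8 − 1613.9 = 7059.9 t/h
CL = 100·R/F = 100·7059.9/1613.9 = 437.44 %

CL = 437.44 %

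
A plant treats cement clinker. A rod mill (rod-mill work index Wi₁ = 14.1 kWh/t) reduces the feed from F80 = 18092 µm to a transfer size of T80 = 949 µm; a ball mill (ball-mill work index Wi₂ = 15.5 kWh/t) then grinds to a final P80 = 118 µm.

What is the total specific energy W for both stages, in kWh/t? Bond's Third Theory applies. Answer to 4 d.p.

Bond:  W = 10 Wi (1/√P − 1/√F)
Stage 1 (18092→949 µm, Wi₁=14.1): W₁ = 10·14.1·(0.032461 − 0.007435) = 3.5288 kWh/t
Stage 2 (949→118 µm, Wi₂=15.5): W₂ = 10·15.5·(0.092057 − 0.032461) = 9.2374 kWh/t
W = W₁ + W₂ = 3.5288 + 9.2374 = 12.7662 kWh/t

W = 12.7662 kWh/t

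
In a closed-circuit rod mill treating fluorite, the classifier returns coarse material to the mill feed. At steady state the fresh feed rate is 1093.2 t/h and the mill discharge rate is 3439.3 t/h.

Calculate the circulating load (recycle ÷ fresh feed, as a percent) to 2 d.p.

CL = 214.61 %

M = F + R at steady state, so:
R = M − F = 3439.3 − 1093.2 = 2346.1 t/h
CL = 100·R/F = 100·2346.1/1093.2 = 214.61 %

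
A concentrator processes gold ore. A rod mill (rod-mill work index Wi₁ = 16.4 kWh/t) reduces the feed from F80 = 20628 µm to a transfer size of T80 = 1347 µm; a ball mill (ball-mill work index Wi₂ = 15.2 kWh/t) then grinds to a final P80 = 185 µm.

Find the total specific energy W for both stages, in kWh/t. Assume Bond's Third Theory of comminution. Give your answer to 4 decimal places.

Bond: W = 10·Wi·(1/√P80 − 1/√F80)
Stage 1 (20628→1347 µm, Wi₁=16.4): W₁ = 10·16.4·(0.027247 − 0.006963) = 3.3266 kWh/t
Stage 2 (1347→185 µm, Wi₂=15.2): W₂ = 10·15.2·(0.073521 − 0.027247) = 7.0337 kWh/t
W = W₁ + W₂ = 3.3266 + 7.0337 = 10.3604 kWh/t

W = 10.3604 kWh/t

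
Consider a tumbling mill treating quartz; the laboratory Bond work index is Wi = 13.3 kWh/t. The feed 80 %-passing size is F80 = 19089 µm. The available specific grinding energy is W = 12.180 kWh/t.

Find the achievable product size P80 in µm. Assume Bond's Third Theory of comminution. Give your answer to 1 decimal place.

P80 = 102.4 µm

Bond: W = 10·Wi·(1/√P80 − 1/√F80)
⇒ 1/√P80 = W/(10 Wi) + 1/√F80
  = 12.1800/(10·13.3) + 1/√19089 = 0.091579 + 0.007238 = 0.098817
P80 = (1/0.098817)² = 10.1197² = 102.41 µm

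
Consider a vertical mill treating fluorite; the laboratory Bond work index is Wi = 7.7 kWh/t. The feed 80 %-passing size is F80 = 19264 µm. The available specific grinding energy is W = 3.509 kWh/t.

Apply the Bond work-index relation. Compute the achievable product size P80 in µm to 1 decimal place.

P80 = 359.0 µm

W_Bond = 10·Wi·(1/√P₈₀ − 1/√F₈₀)
P80^-0.5 = F80^-0.5 + W/(10 Wi)
  = 3.5090/(10·7.7) + 1/√19264 = 0.045571 + 0.007205 = 0.052776
P80 = (1/0.052776)² = 18.9479² = 359.02 µm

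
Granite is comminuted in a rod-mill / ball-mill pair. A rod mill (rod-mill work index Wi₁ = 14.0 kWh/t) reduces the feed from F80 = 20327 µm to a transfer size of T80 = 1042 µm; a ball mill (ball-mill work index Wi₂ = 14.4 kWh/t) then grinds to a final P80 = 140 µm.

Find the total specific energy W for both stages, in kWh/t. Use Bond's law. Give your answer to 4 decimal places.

W = 11.0644 kWh/t

W = 10 Wi / √P80 − 10 Wi / √F80
Stage 1 (20327→1042 µm, Wi₁=14.0): W₁ = 10·14.0·(0.030979 − 0.007014) = 3.3551 kWh/t
Stage 2 (1042→140 µm, Wi₂=14.4): W₂ = 10·14.4·(0.084515 − 0.030979) = 7.7093 kWh/t
W = W₁ + W₂ = 3.3551 + 7.7093 = 11.0644 kWh/t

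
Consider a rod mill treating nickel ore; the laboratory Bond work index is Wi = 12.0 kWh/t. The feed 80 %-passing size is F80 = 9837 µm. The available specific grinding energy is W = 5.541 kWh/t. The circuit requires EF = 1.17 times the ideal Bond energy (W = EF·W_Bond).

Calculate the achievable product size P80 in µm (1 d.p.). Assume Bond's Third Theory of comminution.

Bond: W = 10·Wi·(1/√P80 − 1/√F80)
W_Bond = W / EF = 5.541 / 1.17 = 4.7359 kWh/t
⇒ 1/√P80 = W_Bond/(10·Wi) + 1/√F80
  = 4.7359/(10·12.0) + 1/√9837 = 0.039466 + 0.010083 = 0.049548
P80 = (1/0.049548)² = 20.1823² = 407.33 µm

P80 = 407.3 µm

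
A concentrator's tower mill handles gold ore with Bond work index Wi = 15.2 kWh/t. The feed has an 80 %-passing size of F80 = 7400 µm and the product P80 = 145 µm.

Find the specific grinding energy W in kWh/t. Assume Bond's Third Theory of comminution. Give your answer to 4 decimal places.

W = 10.8559 kWh/t

W = 10·Wi·(P80^(-½) − F80^(-½))
1/√145 = 0.083045;  1/√7400 = 0.011625
W = 10·15.2·(0.083045 − 0.011625) = 10.8559 kWh/t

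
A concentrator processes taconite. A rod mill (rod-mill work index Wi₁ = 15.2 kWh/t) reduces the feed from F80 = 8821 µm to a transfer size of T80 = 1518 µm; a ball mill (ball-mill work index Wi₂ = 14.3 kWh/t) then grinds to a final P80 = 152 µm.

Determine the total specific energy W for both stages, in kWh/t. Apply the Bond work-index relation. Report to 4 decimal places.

W = 10.2114 kWh/t

W = 10 Wi / √P80 − 10 Wi / √F80
Stage 1 (8821→1518 µm, Wi₁=15.2): W₁ = 10·15.2·(0.025666 − 0.010647) = 2.2829 kWh/t
Stage 2 (1518→152 µm, Wi₂=14.3): W₂ = 10·14.3·(0.081111 − 0.025666) = 7.9285 kWh/t
W = W₁ + W₂ = 2.2829 + 7.9285 = 10.2114 kWh/t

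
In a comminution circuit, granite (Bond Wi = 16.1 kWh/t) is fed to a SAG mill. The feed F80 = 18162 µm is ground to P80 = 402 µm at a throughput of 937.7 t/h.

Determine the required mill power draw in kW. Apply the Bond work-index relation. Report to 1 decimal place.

W = 10 Wi (1/√P80 − 1/√F80)  [Bond]
W = 10·16.1·(1/√402 − 1/√18162) = 10·16.1·(0.042455) = 6.8353 kWh/t
P_mill = W·ṁ = 6.8353·937.7 = 6409.5 kW

P = 6409.5 kW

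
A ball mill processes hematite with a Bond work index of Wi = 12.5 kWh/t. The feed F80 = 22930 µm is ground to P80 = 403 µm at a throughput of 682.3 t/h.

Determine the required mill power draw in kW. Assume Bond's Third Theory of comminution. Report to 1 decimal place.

P = 3685.2 kW

W = 10 Wi / √P80 − 10 Wi / √F80
W = 10·12.5·(1/√403 − 1/√22930) = 10·12.5·(0.043210) = 5.4012 kWh/t
P = W·T = 5.4012·682.3 = 3685.2 kW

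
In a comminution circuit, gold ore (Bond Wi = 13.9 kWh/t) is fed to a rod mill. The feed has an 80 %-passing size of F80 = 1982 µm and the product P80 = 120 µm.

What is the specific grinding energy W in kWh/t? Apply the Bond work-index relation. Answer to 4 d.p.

W_Bond = 10·Wi·(1/√P₈₀ − 1/√F₈₀)
1/√120 = 0.091287;  1/√1982 = 0.022462
W = 10·13.9·(0.091287 − 0.022462) = 9.5667 kWh/t

W = 9.5667 kWh/t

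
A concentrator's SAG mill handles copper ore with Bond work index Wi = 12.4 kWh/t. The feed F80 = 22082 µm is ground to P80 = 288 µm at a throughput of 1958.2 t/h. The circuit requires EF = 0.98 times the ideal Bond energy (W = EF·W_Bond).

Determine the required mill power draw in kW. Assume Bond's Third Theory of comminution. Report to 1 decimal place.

P = 12420.6 kW

W = 10·Wi·[P80^(−½) − F80^(−½)]
W = 10·12.4·(1/√288 − 1/√22082) = 10·12.4·(0.052196) = 6.4723 kWh/t
Corrected W = EF·W_Bond = 0.98·6.4723 = 6.3429 kWh/t
Mill draw = 6.3429 × 1958.2 = 12420.6 kW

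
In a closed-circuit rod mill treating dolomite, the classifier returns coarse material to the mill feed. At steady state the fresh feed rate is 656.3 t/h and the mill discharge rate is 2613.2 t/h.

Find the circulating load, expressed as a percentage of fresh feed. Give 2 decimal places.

Discharge = new feed + return, hence
R = M − F = 2613.2 − 656.3 = 1956.9 t/h
CL = 100·R/F = 100·1956.9/656.3 = 298.17 %

CL = 298.17 %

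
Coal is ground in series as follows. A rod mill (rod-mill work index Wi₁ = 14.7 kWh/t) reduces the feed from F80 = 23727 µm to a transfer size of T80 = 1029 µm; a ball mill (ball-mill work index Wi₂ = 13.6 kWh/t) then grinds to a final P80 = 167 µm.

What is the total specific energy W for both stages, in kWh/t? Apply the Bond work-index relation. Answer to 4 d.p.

W = 9.9126 kWh/t

W_Bond = 10·Wi·(1/√P₈₀ − 1/√F₈₀)
Stage 1 (23727→1029 µm, Wi₁=14.7): W₁ = 10·14.7·(0.031174 − 0.006492) = 3.6283 kWh/t
Stage 2 (1029→167 µm, Wi₂=13.6): W₂ = 10·13.6·(0.077382 − 0.031174) = 6.2843 kWh/t
W = W₁ + W₂ = 3.6283 + 6.2843 = 9.9126 kWh/t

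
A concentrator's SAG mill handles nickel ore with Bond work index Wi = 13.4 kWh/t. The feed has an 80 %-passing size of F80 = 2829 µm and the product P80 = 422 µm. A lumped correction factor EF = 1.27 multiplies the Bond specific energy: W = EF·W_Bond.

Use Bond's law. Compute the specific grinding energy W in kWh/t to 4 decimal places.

W = 10·Wi·(P80^(-½) − F80^(-½))
1/√422 = 0.048679;  1/√2829 = 0.018801
W = 10·13.4·(0.048679 − 0.018801) = 4.0037 kWh/t
With EF = 1.27: W = 4.0037·1.27 = 5.0847 kWh/t

W = 5.0847 kWh/t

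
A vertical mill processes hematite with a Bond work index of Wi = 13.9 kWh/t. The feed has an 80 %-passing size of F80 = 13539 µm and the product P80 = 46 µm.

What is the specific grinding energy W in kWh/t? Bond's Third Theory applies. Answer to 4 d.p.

W = 19.2998 kWh/t

W = 10 Wi / √P80 − 10 Wi / √F80
1/√46 = 0.147442;  1/√13539 = 0.008594
W = 10·13.9·(0.147442 − 0.008594) = 19.2998 kWh/t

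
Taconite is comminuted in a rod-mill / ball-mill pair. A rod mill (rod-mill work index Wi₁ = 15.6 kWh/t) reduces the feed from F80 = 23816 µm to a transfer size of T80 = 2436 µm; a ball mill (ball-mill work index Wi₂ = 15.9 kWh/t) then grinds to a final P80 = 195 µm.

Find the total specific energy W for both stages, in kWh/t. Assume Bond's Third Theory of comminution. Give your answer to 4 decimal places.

Bond:  W = 10 Wi (1/√P − 1/√F)
Stage 1 (23816→2436 µm, Wi₁=15.6): W₁ = 10·15.6·(0.020261 − 0.006480) = 2.1499 kWh/t
Stage 2 (2436→195 µm, Wi₂=15.9): W₂ = 10·15.9·(0.071611 − 0.020261) = 8.1647 kWh/t
W = W₁ + W₂ = 2.1499 + 8.1647 = 10.3146 kWh/t

W = 10.3146 kWh/t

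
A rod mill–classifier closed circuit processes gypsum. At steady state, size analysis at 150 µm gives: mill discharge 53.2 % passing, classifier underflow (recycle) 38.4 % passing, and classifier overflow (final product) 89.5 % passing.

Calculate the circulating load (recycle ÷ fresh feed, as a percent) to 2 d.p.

CL = 245.27 %

Two-product formula at 150 µm:
(1+r)·d = r·u + o ⇒ r = (o−d)/(d−u)
r = (89.5 − 53.2)/(53.2 − 38.4) = 36.3/14.8 = 2.4527
CL = 100·r = 245.27 %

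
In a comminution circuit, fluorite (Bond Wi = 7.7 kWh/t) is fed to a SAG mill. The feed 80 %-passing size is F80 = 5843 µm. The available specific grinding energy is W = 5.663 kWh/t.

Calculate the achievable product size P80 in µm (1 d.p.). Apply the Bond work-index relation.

P80 = 133.3 µm

W = 10·Wi·[P80^(−½) − F80^(−½)]
P80^-0.5 = F80^-0.5 + W/(10 Wi)
  = 5.6630/(10·7.7) + 1/√5843 = 0.073545 + 0.013082 = 0.086628
P80 = (1/0.086628)² = 11.5437² = 133.26 µm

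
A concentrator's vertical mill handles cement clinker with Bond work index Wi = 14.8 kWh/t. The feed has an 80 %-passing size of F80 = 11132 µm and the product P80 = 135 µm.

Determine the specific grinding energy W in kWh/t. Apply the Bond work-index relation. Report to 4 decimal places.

W_Bond = 10·Wi·(1/√P₈₀ − 1/√F₈₀)
1/√135 = 0.086066;  1/√11132 = 0.009478
W = 10·14.8·(0.086066 − 0.009478) = 11.3351 kWh/t

W = 11.3351 kWh/t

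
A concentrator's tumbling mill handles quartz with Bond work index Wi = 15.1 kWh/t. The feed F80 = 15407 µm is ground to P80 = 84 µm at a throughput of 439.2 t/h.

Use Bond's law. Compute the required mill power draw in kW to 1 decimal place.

P = 6701.7 kW

W = 10 Wi / √P80 − 10 Wi / √F80
W = 10·15.1·(1/√84 − 1/√15407) = 10·15.1·(0.101053) = 15.2589 kWh/t
P_mill = W·ṁ = 15.2589·439.2 = 6701.7 kW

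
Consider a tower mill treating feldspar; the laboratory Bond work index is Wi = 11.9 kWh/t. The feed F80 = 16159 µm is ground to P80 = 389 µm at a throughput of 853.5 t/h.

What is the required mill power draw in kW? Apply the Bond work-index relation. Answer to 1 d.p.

P = 4350.6 kW

W = 10 Wi (P80^-0.5 − F80^-0.5)
W = 10·11.9·(1/√389 − 1/√16159) = 10·11.9·(0.042835) = 5.0974 kWh/t
Power = W × throughput = 5.0974 kWh/t × 853.5 t/h = 4350.6 kW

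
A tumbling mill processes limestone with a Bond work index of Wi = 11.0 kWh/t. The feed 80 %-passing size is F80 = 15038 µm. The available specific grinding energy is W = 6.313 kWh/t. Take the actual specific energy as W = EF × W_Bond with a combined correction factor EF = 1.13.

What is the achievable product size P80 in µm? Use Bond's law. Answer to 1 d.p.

P80 = 287.8 µm

W = 10 Wi (P80^-0.5 − F80^-0.5)
W_Bond = W / EF = 6.313 / 1.13 = 5.5867 kWh/t
⇒ 1/√P80 = W_Bond/(10 Wi) + 1/√F80
  = 5.5867/(10·11.0) + 1/√15038 = 0.050788 + 0.008155 = 0.058943
P80 = (1/0.058943)² = 16.9655² = 287.83 µm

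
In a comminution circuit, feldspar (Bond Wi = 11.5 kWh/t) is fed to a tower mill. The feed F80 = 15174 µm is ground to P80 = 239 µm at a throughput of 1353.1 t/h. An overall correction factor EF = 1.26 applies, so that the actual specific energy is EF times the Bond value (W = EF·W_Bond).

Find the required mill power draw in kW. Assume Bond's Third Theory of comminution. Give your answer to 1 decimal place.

W = 10·Wi·(P80^(-½) − F80^(-½))
W = 10·11.5·(1/√239 − 1/√15174) = 10·11.5·(0.056567) = 6.5052 kWh/t
Apply correction: 6.5052 × 1.26 = 8.1965 kWh/t
Power = W × throughput = 8.1965 kWh/t × 1353.1 t/h = 11090.7 kW

P = 11090.7 kW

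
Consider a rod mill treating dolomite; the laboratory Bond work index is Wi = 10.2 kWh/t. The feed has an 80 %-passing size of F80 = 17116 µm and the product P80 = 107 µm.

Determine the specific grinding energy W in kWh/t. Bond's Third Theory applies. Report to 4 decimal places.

W = 10 Wi (P80^-0.5 − F80^-0.5)
1/√107 = 0.096674;  1/√17116 = 0.007644
W = 10·10.2·(0.096674 − 0.007644) = 9.0811 kWh/t

W = 9.0811 kWh/t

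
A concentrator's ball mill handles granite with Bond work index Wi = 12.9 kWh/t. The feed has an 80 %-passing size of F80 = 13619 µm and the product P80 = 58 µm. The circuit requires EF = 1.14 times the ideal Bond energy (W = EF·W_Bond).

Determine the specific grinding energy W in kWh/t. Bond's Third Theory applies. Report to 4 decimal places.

Bond:  W = 10 Wi (1/√P − 1/√F)
1/√58 = 0.131306;  1/√13619 = 0.008569
W = 10·12.9·(0.131306 − 0.008569) = 15.8331 kWh/t
W_actual = 1.14 × 15.8331 = 18.0498 kWh/t

W = 18.0498 kWh/t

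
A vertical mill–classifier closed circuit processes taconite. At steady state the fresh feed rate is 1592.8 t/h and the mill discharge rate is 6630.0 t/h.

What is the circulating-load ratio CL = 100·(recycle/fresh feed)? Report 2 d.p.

Discharge = new feed + return, hence
R = M − F = 6630.0 − 1592.8 = 5037.2 t/h
CL = 100·R/F = 100·5037.2/1592.8 = 316.25 %

CL = 316.25 %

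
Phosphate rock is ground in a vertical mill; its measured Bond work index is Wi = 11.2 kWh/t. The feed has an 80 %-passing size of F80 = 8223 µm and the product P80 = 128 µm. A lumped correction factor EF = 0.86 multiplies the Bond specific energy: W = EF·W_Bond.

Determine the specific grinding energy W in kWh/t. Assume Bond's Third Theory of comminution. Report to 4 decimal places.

W = 7.4514 kWh/t

W_Bond = 10·Wi·(1/√P₈₀ − 1/√F₈₀)
1/√128 = 0.088388;  1/√8223 = 0.011028
W = 10·11.2·(0.088388 − 0.011028) = 8.6644 kWh/t
Corrected W = EF·W_Bond = 0.86·8.6644 = 7.4514 kWh/t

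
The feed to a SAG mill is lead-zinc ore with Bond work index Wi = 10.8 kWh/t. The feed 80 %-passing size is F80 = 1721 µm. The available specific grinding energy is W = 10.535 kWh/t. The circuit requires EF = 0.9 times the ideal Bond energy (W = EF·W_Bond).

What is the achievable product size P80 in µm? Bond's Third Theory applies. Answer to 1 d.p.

W = 10·Wi·(P80^(-½) − F80^(-½))
W_Bond = W / EF = 10.535 / 0.9 = 11.7056 kWh/t
P80^(−½) = W_Bond/(10 Wi) + F80^(−½)
  = 11.7056/(10·10.8) + 1/√1721 = 0.108385 + 0.024105 = 0.132490
P80 = (1/0.132490)² = 7.5477² = 56.97 µm

P80 = 57.0 µm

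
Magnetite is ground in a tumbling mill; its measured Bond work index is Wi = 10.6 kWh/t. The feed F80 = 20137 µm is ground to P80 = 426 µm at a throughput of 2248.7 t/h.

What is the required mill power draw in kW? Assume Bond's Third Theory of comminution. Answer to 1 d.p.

W = 10 Wi (P80^-0.5 − F80^-0.5)
W = 10·10.6·(1/√426 − 1/√20137) = 10·10.6·(0.041403) = 4.3887 kWh/t
P = W·T = 4.3887·2248.7 = 9869.0 kW

P = 9869.0 kW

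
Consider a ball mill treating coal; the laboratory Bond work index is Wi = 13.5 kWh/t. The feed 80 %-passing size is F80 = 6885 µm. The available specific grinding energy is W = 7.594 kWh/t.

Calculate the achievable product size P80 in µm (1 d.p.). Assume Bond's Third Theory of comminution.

W = 10·Wi·(P80^(-½) − F80^(-½))
⇒ 1/√P80 = W/(10·Wi) + 1/√F80
  = 7.5940/(10·13.5) + 1/√6885 = 0.056252 + 0.012052 = 0.068304
P80 = (1/0.068304)² = 14.6405² = 214.35 µm

P80 = 214.3 µm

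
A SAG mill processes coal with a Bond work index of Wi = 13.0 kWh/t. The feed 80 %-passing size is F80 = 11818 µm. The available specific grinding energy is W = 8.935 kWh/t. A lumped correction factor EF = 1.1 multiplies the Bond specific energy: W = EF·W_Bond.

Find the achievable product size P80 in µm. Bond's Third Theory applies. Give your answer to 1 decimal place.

P80 = 194.6 µm

W = 10 Wi (1/√P80 − 1/√F80)  [Bond]
W_Bond = W / EF = 8.935 / 1.1 = 8.1227 kWh/t
⇒ 1/√P80 = W_Bond/(10·Wi) + 1/√F80
  = 8.1227/(10·13.0) + 1/√11818 = 0.062483 + 0.009199 = 0.071681
P80 = (1/0.071681)² = 13.9506² = 194.62 µm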